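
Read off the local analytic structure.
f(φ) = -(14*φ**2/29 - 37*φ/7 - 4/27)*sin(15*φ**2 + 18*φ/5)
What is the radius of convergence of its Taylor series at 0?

The radius of convergence is infinite.

The factor -sin(15*φ**2 + 18*φ/5) is entire and contributes no finite singular point.
The polynomial part has no poles.
No finite singular points: the Taylor series at 0 converges everywhere.


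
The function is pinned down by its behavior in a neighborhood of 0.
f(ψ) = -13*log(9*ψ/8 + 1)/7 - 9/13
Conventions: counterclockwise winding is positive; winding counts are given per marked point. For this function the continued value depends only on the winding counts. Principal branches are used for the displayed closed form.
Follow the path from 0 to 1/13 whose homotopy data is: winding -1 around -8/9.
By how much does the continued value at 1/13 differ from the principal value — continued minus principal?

Continued minus principal equals (26/7)*pi*i.

The rational part is single-valued and drops out of the difference; each branch term changes only by its own monodromy.
(-13/7)*log(1 - ψ/(-8/9)): each positive loop around -8/9 adds 2*pi*i to the log, so winding -1 contributes (-13/7)*(-1)*2*pi*i = (26/7)*pi*i.
Summing the contributions at ψ = 1/13 gives (26/7)*pi*i.


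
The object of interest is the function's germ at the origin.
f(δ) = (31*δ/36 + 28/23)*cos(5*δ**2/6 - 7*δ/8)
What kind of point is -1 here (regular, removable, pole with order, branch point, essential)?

The point is a regular point.

There is no denominator, hence no pole anywhere.
The factor cos(5*δ**2/6 - 7*δ/8) is entire.
So the germ continues analytically to -1.


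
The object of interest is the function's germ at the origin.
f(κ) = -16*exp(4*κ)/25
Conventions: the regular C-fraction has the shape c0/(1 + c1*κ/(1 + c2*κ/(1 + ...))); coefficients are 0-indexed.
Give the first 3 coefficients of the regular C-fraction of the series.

The regular C-fraction coefficients are [-16/25, -4, 2].

Taylor coefficients (expand at 0): a_0 = -16/25, a_1 = -64/25, a_2 = -128/25.
c0 = a_0 = -16/25. Peel one level at a time: if S = 1 + c*κ/S' with S'(0) = 1, then c is the κ-coefficient of S and S' = c*κ/(S - 1).
S_1 = c0/f = 1 + (-4)*κ + (8)*κ^2 + ...; c1 = -4.
S_2 = c1*κ/(S_1 - 1) = 1 + (2)*κ + ...; c2 = 2.


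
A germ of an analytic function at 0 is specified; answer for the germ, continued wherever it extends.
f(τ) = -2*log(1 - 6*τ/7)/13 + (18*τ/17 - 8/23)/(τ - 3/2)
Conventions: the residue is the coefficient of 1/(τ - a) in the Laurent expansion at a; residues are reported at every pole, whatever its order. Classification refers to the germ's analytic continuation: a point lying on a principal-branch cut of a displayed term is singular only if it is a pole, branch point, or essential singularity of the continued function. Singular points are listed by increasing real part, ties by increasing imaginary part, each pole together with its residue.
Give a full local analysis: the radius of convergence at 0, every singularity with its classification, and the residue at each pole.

Denominator factor (τ - 3/2): pole of order 1 at 3/2, modulus 3/2.
Branch term (-2/13)*log(1 - τ/(7/6)): its argument vanishes at τ = 7/6, a logarithmic branch point, modulus 7/6.
The radius of convergence is the smallest modulus among the singular points: 7/6.
The branch term is analytic at 3/2 and contributes nothing to the residue; only the rational part matters.
At the order-1 pole 3/2 set g(τ) = (τ - (3/2))*(rational part) = 18*τ/17 - 8/23.
Simple pole: residue = g(a) at a = 3/2, which is 485/391.
List the singular points by increasing real part (a conjugate pair: the negative imaginary part first).

Radius of convergence at 0: 7/6.
At 7/6: a logarithmic branch point.
At 3/2: a pole of order 1; residue 485/391.


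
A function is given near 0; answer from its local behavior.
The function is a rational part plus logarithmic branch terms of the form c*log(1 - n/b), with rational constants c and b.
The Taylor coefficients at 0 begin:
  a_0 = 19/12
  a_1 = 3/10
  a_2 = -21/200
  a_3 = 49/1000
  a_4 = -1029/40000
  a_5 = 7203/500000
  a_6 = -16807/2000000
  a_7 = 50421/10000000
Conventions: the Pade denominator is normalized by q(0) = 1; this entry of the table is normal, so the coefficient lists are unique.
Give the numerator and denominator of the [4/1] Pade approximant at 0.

Taylor coefficients needed (read off): a_0 = 19/12, a_1 = 3/10, a_2 = -21/200, a_3 = 49/1000, a_4 = -1029/40000, a_5 = 7203/500000.
Write the denominator as Q(n) = 1 + q1*n. Requiring Q*f - P = O(n^6) with deg P <= 4 kills the coefficients of n^5..n^5 in Q*f:
  n^5: a_5 + q1*a_4 = 0, i.e. 7203/500000 + (-1029/40000)*q1 = 0.
Solving this linear system: q1 = 14/25.
The numerator is Q*f truncated at degree 4: P0 = a_0 = 19/12; P1 = a_1 + q1*a_0 = 89/75; P2 = a_2 + q1*a_1 = 63/1000; P3 = a_3 + q1*a_2 = -49/5000; P4 = a_4 + q1*a_3 = 343/200000.

The Pade approximant has numerator coefficients [19/12, 89/75, 63/1000, -49/5000, 343/200000]; denominator coefficients [1, 14/25].


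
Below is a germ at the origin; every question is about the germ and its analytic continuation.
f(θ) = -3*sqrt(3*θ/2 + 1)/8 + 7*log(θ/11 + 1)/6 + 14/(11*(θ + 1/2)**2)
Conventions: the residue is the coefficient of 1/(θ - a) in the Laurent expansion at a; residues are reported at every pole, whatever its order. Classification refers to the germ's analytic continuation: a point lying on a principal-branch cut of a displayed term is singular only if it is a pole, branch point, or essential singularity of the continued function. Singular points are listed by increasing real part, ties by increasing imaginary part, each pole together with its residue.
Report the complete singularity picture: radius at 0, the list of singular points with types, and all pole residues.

Radius of convergence at 0: 1/2.
At -11: a logarithmic branch point.
At -2/3: an algebraic (square-root) branch point.
At -1/2: a pole of order 2; residue 0.

Denominator factor (θ + 1/2)^2: pole of order 2 at -1/2, modulus 1/2.
Branch term (-3/8)*sqrt(1 - θ/(-2/3)): its argument vanishes at θ = -2/3, a square-root branch point, modulus 2/3.
Branch term (7/6)*log(1 - θ/(-11)): its argument vanishes at θ = -11, a logarithmic branch point, modulus 11.
The radius of convergence is the smallest modulus among the singular points: 1/2.
The branch terms are analytic at -1/2 and contribute nothing to the residue; only the rational part matters.
At the order-2 pole -1/2 set g(θ) = (θ - (-1/2))^2*(rational part) = 14/11.
Order-2 pole: residue = g'(a); g'(-1/2) = 0, so the residue is 0.
List the singular points by increasing real part (a conjugate pair: the negative imaginary part first).


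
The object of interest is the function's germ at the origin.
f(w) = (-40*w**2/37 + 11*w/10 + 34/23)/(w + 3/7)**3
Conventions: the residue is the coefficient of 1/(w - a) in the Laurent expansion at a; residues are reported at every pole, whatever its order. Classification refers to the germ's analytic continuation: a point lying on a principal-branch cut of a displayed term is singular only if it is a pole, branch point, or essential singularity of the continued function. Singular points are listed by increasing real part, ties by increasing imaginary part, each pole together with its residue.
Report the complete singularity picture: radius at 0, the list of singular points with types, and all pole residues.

Denominator factor (w + 3/7)^3: pole of order 3 at -3/7, modulus 3/7.
The radius of convergence is the smallest modulus among the singular points: 3/7.
At the order-3 pole -3/7 set g(w) = (w - (-3/7))^3*f(w) = -40*w**2/37 + 11*w/10 + 34/23.
Order-3 pole: residue = g''(a)/2; g''(-3/7) = -80/37, so the residue is -40/37.

Radius of convergence at 0: 3/7.
At -3/7: a pole of order 3; residue -40/37.


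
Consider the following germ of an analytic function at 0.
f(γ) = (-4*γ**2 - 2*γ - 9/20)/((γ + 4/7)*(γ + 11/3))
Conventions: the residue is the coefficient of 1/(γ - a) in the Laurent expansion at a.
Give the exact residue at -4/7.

At the order-1 pole -4/7 set g(γ) = (γ - (-4/7))*f(γ) = (-4*γ**2 - 2*γ - 9/20)/(γ + 11/3).
Simple pole: residue = g(a) at a = -4/7, which is -1803/9100.

The residue is -1803/9100.


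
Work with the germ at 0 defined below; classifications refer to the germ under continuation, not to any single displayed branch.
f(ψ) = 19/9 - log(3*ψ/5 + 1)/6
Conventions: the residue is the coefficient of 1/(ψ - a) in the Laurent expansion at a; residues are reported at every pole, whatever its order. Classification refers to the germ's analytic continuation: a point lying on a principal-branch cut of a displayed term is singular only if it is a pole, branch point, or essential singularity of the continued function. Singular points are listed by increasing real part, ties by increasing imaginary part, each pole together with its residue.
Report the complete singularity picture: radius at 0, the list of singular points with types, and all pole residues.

Radius of convergence at 0: 5/3.
At -5/3: a logarithmic branch point.

Branch term (-1/6)*log(1 - ψ/(-5/3)): its argument vanishes at ψ = -5/3, a logarithmic branch point, modulus 5/3.
The radius of convergence is the smallest modulus among the singular points: 5/3.


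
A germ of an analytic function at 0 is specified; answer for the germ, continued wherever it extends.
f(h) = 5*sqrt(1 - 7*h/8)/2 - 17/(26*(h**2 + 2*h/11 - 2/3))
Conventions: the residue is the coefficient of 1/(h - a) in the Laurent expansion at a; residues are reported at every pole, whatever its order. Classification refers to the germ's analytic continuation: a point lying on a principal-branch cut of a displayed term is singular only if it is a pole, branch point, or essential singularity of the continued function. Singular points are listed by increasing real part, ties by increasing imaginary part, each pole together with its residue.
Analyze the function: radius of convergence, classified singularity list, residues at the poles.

Denominator factor (h**2 + 2*h/11 - 2/3): discriminant 980/363, real irrational roots -1/11 + (7/33)*sqrt(15) and -1/11 - (7/33)*sqrt(15); poles of order 1, moduli -1/11 + (7/33)*sqrt(15) and 1/11 + (7/33)*sqrt(15).
Branch term (5/2)*sqrt(1 - h/(8/7)): its argument vanishes at h = 8/7, a square-root branch point, modulus 8/7.
The radius of convergence is the smallest modulus among the singular points: -1/11 + (7/33)*sqrt(15).
The branch term is analytic at -1/11 - (7/33)*sqrt(15) and contributes nothing to the residue; only the rational part matters.
The factor h**2 + 2*h/11 - 2/3 splits as (h - a)(h - a') with a = -1/11 - (7/33)*sqrt(15), a' = -1/11 + (7/33)*sqrt(15). At the order-1 pole a set g(h) = (h - a)*(rational part) = [-17/26] / (h - a').
Simple pole: residue = g(a) at a = -1/11 - (7/33)*sqrt(15), which is (187/1820)*sqrt(15).
The branch term is analytic at -1/11 + (7/33)*sqrt(15) and contributes nothing to the residue; only the rational part matters.
The factor h**2 + 2*h/11 - 2/3 splits as (h - a)(h - a') with a = -1/11 + (7/33)*sqrt(15), a' = -1/11 - (7/33)*sqrt(15). At the order-1 pole a set g(h) = (h - a)*(rational part) = [-17/26] / (h - a').
Simple pole: residue = g(a) at a = -1/11 + (7/33)*sqrt(15), which is -(187/1820)*sqrt(15).
List the singular points by increasing real part (a conjugate pair: the negative imaginary part first).

Radius of convergence at 0: -1/11 + (7/33)*sqrt(15).
At -1/11 - (7/33)*sqrt(15): a pole of order 1; residue (187/1820)*sqrt(15).
At -1/11 + (7/33)*sqrt(15): a pole of order 1; residue -(187/1820)*sqrt(15).
At 8/7: an algebraic (square-root) branch point.


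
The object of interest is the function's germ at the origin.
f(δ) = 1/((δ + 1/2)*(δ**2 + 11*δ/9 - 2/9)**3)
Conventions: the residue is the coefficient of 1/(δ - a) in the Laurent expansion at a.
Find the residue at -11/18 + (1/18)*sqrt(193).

The residue is 864/343 + (119029608/2465846551)*sqrt(193).


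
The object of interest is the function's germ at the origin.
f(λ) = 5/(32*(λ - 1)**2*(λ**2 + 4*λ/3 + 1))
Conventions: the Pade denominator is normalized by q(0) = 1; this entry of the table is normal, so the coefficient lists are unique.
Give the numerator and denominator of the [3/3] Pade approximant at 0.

Taylor coefficients needed (expand at 0): a_0 = 5/32, a_1 = 5/48, a_2 = 25/144, a_3 = 125/432, a_4 = 575/2592, a_5 = 685/1944, a_6 = 2345/5832.
Write the denominator as Q(λ) = 1 + q1*λ + q2*λ^2 + q3*λ^3. Requiring Q*f - P = O(λ^7) with deg P <= 3 kills the coefficients of λ^4..λ^6 in Q*f:
  λ^4: a_4 + q1*a_3 + q2*a_2 + q3*a_1 = 0, i.e. 575/2592 + (125/432)*q1 + (25/144)*q2 + (5/48)*q3 = 0.
  λ^5: a_5 + q1*a_4 + q2*a_3 + q3*a_2 = 0, i.e. 685/1944 + (575/2592)*q1 + (125/432)*q2 + (25/144)*q3 = 0.
  λ^6: a_6 + q1*a_5 + q2*a_4 + q3*a_3 = 0, i.e. 2345/5832 + (685/1944)*q1 + (575/2592)*q2 + (125/432)*q3 = 0.
Solving this linear system: q1 = -1/15, q2 = -53/75, q3 = -23/30.
The numerator is Q*f truncated at degree 3: P0 = a_0 = 5/32; P1 = a_1 + q1*a_0 = 3/32; P2 = a_2 + q1*a_1 + q2*a_0 = 9/160; P3 = a_3 + q1*a_2 + q2*a_1 + q3*a_0 = 27/320.

The Pade approximant has numerator coefficients [5/32, 3/32, 9/160, 27/320]; denominator coefficients [1, -1/15, -53/75, -23/30].


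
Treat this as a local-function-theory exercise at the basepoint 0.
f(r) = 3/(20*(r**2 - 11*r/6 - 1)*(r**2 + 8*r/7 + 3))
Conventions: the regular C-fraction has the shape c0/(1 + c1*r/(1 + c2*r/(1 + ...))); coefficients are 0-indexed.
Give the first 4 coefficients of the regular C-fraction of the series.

The regular C-fraction coefficients are [-1/20, 31/14, -4/279, -8075/1116].

Taylor coefficients (expand at 0): a_0 = -1/20, a_1 = 31/280, a_2 = -8593/35280, a_3 = 270331/493920.
c0 = a_0 = -1/20. Peel one level at a time: if S = 1 + c*r/S' with S'(0) = 1, then c is the r-coefficient of S and S' = c*r/(S - 1).
S_1 = c0/f = 1 + (31/14)*r + (2/63)*r^2 + ...; c1 = 31/14.
S_2 = c1*r/(S_1 - 1) = 1 + (-4/279)*r + (-8075/77841)*r^2 + ...; c2 = -4/279.
S_3 = c2*r/(S_2 - 1) = 1 + (-8075/1116)*r + ...; c3 = -8075/1116.


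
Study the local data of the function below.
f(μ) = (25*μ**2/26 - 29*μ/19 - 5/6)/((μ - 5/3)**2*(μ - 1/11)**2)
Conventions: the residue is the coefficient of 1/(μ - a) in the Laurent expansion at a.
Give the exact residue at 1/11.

The residue is -9004941/8682544.

At the order-2 pole 1/11 set g(μ) = (μ - (1/11))^2*f(μ) = (25*μ**2/26 - 29*μ/19 - 5/6)/(μ - 5/3)**2.
Order-2 pole: residue = g'(a); g'(1/11) = -9004941/8682544, so the residue is -9004941/8682544.


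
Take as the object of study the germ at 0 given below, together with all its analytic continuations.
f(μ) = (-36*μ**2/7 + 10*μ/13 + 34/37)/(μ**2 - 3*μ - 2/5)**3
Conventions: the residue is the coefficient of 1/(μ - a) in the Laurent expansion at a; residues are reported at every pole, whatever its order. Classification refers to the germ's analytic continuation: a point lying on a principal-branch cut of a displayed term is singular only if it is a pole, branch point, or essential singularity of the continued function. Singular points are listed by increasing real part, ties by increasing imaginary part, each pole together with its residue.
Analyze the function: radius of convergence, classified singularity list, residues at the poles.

Radius of convergence at 0: -3/2 + (1/10)*sqrt(265).
At 3/2 - (1/10)*sqrt(265): a pole of order 3; residue (2502930/501268859)*sqrt(265).
At 3/2 + (1/10)*sqrt(265): a pole of order 3; residue -(2502930/501268859)*sqrt(265).


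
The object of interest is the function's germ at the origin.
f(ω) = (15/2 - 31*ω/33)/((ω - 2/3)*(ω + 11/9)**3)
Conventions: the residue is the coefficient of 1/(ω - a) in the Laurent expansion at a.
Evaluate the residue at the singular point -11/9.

At the order-3 pole -11/9 set g(ω) = (ω - (-11/9))^3*f(ω) = (15/2 - 31*ω/33)/(ω - 2/3).
Order-3 pole: residue = g''(a)/2; g''(-11/9) = -110241/54043, so the residue is -110241/108086.

The residue is -110241/108086.


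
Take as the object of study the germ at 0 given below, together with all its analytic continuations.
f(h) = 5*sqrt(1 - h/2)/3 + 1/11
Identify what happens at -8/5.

There is no denominator, hence no pole anywhere.
Branch term sqrt(1 - h/(2)): argument at -8/5 is 9/5, nonzero, so -8/5 is not its branch point (a point on a principal cut is still regular for the continued germ).
So the germ continues analytically to -8/5.

The point is a regular point.


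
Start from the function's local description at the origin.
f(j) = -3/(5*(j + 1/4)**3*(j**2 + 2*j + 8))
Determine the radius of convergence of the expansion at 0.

The radius of convergence is 1/4.

Denominator factor (j + 1/4)^3: pole of order 3 at -1/4, modulus 1/4.
Denominator factor (j**2 + 2*j + 8): discriminant -28, complex-conjugate roots (-1) + (sqrt(7))*i and (-1) - (sqrt(7))*i; poles of order 1, moduli (2)*sqrt(2) and (2)*sqrt(2).
The radius of convergence is the smallest modulus among the singular points: 1/4.


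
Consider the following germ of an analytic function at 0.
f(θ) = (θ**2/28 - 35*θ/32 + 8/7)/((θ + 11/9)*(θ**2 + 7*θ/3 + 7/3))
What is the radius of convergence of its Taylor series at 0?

Denominator factor (θ + 11/9): pole of order 1 at -11/9, modulus 11/9.
Denominator factor (θ**2 + 7*θ/3 + 7/3): discriminant -35/9, complex-conjugate roots (-7/6) + ((1/6)*sqrt(35))*i and (-7/6) - ((1/6)*sqrt(35))*i; poles of order 1, moduli (1/3)*sqrt(21) and (1/3)*sqrt(21).
The radius of convergence is the smallest modulus among the singular points: 11/9.

The radius of convergence is 11/9.


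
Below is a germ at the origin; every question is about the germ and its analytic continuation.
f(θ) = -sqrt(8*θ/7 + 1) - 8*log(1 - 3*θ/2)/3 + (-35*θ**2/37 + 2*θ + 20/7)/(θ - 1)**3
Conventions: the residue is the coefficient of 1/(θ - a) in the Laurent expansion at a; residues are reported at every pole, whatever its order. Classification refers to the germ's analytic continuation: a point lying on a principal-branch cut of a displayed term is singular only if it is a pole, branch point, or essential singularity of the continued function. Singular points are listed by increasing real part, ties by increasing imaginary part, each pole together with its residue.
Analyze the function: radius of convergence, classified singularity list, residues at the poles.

Radius of convergence at 0: 2/3.
At -7/8: an algebraic (square-root) branch point.
At 2/3: a logarithmic branch point.
At 1: a pole of order 3; residue -35/37.

Denominator factor (θ - 1)^3: pole of order 3 at 1, modulus 1.
Branch term (-8/3)*log(1 - θ/(2/3)): its argument vanishes at θ = 2/3, a logarithmic branch point, modulus 2/3.
Branch term (-1)*sqrt(1 - θ/(-7/8)): its argument vanishes at θ = -7/8, a square-root branch point, modulus 7/8.
The radius of convergence is the smallest modulus among the singular points: 2/3.
The branch terms are analytic at 1 and contribute nothing to the residue; only the rational part matters.
At the order-3 pole 1 set g(θ) = (θ - (1))^3*(rational part) = -35*θ**2/37 + 2*θ + 20/7.
Order-3 pole: residue = g''(a)/2; g''(1) = -70/37, so the residue is -35/37.
List the singular points by increasing real part (a conjugate pair: the negative imaginary part first).


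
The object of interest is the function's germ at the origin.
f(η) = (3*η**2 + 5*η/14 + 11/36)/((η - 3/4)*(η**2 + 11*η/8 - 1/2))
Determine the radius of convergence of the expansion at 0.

Denominator factor (η**2 + 11*η/8 - 1/2): discriminant 249/64, real irrational roots -11/16 + (1/16)*sqrt(249) and -11/16 - (1/16)*sqrt(249); poles of order 1, moduli -11/16 + (1/16)*sqrt(249) and 11/16 + (1/16)*sqrt(249).
Denominator factor (η - 3/4): pole of order 1 at 3/4, modulus 3/4.
The radius of convergence is the smallest modulus among the singular points: -11/16 + (1/16)*sqrt(249).

The radius of convergence is -11/16 + (1/16)*sqrt(249).


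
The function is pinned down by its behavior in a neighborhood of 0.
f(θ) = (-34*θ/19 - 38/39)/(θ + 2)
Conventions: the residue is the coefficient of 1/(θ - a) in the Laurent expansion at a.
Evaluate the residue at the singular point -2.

The residue is 1930/741.

At the order-1 pole -2 set g(θ) = (θ - (-2))*f(θ) = -34*θ/19 - 38/39.
Simple pole: residue = g(a) at a = -2, which is 1930/741.


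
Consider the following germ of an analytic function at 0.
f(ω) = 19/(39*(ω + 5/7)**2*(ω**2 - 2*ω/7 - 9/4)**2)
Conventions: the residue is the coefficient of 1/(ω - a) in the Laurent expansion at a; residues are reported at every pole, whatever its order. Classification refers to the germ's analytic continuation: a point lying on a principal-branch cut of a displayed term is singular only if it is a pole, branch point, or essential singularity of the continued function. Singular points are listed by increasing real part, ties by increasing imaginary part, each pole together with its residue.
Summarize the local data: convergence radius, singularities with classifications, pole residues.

Radius of convergence at 0: 5/7.
At 1/7 - (1/14)*sqrt(445): a pole of order 2; residue 238336/1033591 + (2377945304/204676857775)*sqrt(445).
At -5/7: a pole of order 2; residue -476672/1033591.
At 1/7 + (1/14)*sqrt(445): a pole of order 2; residue 238336/1033591 - (2377945304/204676857775)*sqrt(445).


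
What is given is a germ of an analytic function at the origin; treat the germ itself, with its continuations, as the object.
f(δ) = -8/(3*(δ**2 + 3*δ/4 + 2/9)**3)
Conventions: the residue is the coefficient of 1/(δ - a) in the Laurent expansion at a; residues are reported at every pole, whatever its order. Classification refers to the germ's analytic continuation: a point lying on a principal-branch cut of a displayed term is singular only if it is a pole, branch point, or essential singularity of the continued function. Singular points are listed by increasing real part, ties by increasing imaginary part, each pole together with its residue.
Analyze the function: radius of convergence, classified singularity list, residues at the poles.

Denominator factor (δ**2 + 3*δ/4 + 2/9)^3: discriminant -47/144, complex-conjugate roots (-3/8) + ((1/24)*sqrt(47))*i and (-3/8) - ((1/24)*sqrt(47))*i; poles of order 3, moduli (1/3)*sqrt(2) and (1/3)*sqrt(2).
The radius of convergence is the smallest modulus among the singular points: (1/3)*sqrt(2).
The factor δ**2 + 3*δ/4 + 2/9 splits as (δ - a)(δ - a') with a = (-3/8) - ((1/24)*sqrt(47))*i, a' = (-3/8) + ((1/24)*sqrt(47))*i. At the order-3 pole a set g(δ) = (δ - a)^3*f(δ) = [-8/3] / (δ - a')^3.
Order-3 pole: residue = g''(a)/2; g''((-3/8) - ((1/24)*sqrt(47))*i) = -((7962624/103823)*sqrt(47))*i, so the residue is -((3981312/103823)*sqrt(47))*i.
The factor δ**2 + 3*δ/4 + 2/9 splits as (δ - a)(δ - a') with a = (-3/8) + ((1/24)*sqrt(47))*i, a' = (-3/8) - ((1/24)*sqrt(47))*i. At the order-3 pole a set g(δ) = (δ - a)^3*f(δ) = [-8/3] / (δ - a')^3.
Order-3 pole: residue = g''(a)/2; g''((-3/8) + ((1/24)*sqrt(47))*i) = ((7962624/103823)*sqrt(47))*i, so the residue is ((3981312/103823)*sqrt(47))*i.
List the singular points by increasing real part (a conjugate pair: the negative imaginary part first).

Radius of convergence at 0: (1/3)*sqrt(2).
At (-3/8) - ((1/24)*sqrt(47))*i: a pole of order 3; residue -((3981312/103823)*sqrt(47))*i.
At (-3/8) + ((1/24)*sqrt(47))*i: a pole of order 3; residue ((3981312/103823)*sqrt(47))*i.


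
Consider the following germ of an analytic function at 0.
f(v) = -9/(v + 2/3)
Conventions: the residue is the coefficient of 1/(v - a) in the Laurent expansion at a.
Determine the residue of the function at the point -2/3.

The residue is -9.

At the order-1 pole -2/3 set g(v) = (v - (-2/3))*f(v) = -9.
Simple pole: residue = g(a) at a = -2/3, which is -9.


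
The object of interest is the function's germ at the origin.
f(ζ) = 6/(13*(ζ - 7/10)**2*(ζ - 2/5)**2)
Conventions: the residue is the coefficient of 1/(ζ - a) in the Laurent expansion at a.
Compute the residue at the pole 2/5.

The residue is 4000/117.

At the order-2 pole 2/5 set g(ζ) = (ζ - (2/5))^2*f(ζ) = 6/(13*(ζ - 7/10)**2).
Order-2 pole: residue = g'(a); g'(2/5) = 4000/117, so the residue is 4000/117.


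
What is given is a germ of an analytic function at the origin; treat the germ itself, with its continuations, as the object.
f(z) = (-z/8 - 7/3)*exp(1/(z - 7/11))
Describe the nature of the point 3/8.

There is no denominator, hence no pole anywhere.
The essential point of exp(1/(z - (7/11))) is 7/11, not 3/8.
So the germ continues analytically to 3/8.

The point is a regular point.


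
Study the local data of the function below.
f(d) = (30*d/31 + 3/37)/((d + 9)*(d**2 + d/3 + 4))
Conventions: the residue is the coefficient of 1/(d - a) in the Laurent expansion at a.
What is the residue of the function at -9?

The residue is -9897/94054.

At the order-1 pole -9 set g(d) = (d - (-9))*f(d) = (30*d/31 + 3/37)/(d**2 + d/3 + 4).
Simple pole: residue = g(a) at a = -9, which is -9897/94054.


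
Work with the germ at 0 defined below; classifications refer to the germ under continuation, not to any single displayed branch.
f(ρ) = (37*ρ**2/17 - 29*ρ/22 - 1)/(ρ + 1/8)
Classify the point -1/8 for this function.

The point is a pole of order 1.

The denominator factor ρ + 1/8 vanishes at -1/8 and appears to the power 1; the numerator there equals -9589/11968, nonzero, and no other factor vanishes.
Hence a pole whose order is the multiplicity, 1.


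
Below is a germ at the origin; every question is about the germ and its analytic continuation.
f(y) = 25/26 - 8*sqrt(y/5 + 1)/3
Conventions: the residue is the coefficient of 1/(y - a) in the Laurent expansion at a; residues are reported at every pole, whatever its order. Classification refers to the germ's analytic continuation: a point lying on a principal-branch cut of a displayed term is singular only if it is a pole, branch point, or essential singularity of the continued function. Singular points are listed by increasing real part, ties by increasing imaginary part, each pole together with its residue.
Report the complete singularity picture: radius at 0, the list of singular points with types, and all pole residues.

Radius of convergence at 0: 5.
At -5: an algebraic (square-root) branch point.

Branch term (-8/3)*sqrt(1 - y/(-5)): its argument vanishes at y = -5, a square-root branch point, modulus 5.
The radius of convergence is the smallest modulus among the singular points: 5.


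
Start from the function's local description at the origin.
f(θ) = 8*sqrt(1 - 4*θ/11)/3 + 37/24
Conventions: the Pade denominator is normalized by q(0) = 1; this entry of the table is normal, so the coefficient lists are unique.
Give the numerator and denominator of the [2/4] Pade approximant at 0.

The Pade approximant has numerator coefficients [101/24, -17139993/8364004, 21113113/92004044]; denominator coefficients [1, -777310/2091001, 510046/23001011, 143104/253011121, 62080/2783122331].

Taylor coefficients needed (expand at 0): a_0 = 101/24, a_1 = -16/33, a_2 = -16/363, a_3 = -32/3993, a_4 = -80/43923, a_5 = -224/483153, a_6 = -224/1771561.
Write the denominator as Q(θ) = 1 + q1*θ + q2*θ^2 + q3*θ^3 + q4*θ^4. Requiring Q*f - P = O(θ^7) with deg P <= 2 kills the coefficients of θ^3..θ^6 in Q*f:
  θ^3: a_3 + q1*a_2 + q2*a_1 + q3*a_0 = 0, i.e. -32/3993 + (-16/363)*q1 + (-16/33)*q2 + (101/24)*q3 = 0.
  θ^4: a_4 + q1*a_3 + q2*a_2 + q3*a_1 + q4*a_0 = 0, i.e. -80/43923 + (-32/3993)*q1 + (-16/363)*q2 + (-16/33)*q3 + (101/24)*q4 = 0.
  θ^5: a_5 + q1*a_4 + q2*a_3 + q3*a_2 + q4*a_1 = 0, i.e. -224/483153 + (-80/43923)*q1 + (-32/3993)*q2 + (-16/363)*q3 + (-16/33)*q4 = 0.
  θ^6: a_6 + q1*a_5 + q2*a_4 + q3*a_3 + q4*a_2 = 0, i.e. -224/1771561 + (-224/483153)*q1 + (-80/43923)*q2 + (-32/3993)*q3 + (-16/363)*q4 = 0.
Solving this linear system: q1 = -777310/2091001, q2 = 510046/23001011, q3 = 143104/253011121, q4 = 62080/2783122331.
The numerator is Q*f truncated at degree 2: P0 = a_0 = 101/24; P1 = a_1 + q1*a_0 = -17139993/8364004; P2 = a_2 + q1*a_1 + q2*a_0 = 21113113/92004044.


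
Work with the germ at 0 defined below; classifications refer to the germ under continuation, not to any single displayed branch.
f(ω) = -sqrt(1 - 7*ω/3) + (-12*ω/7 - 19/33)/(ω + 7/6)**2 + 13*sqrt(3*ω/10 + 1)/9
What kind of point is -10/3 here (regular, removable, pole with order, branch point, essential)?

The point is an algebraic (square-root) branch point.

The term (13/9)*sqrt(1 - ω/(-10/3)) has argument 1 - -10/3/(-10/3) = 0 at -10/3: a square-root (algebraic, two-sheeted) branch point; the remaining terms are analytic or single-valued there.


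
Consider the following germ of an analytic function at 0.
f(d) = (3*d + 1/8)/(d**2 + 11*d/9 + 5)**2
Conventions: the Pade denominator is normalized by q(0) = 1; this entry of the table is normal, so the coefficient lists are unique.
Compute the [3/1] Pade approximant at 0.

Taylor coefficients needed (expand at 0): a_0 = 1/200, a_1 = 529/4500, a_2 = -8069/135000, a_3 = -230677/9112500, a_4 = 230957/8201250.
Write the denominator as Q(d) = 1 + q1*d. Requiring Q*f - P = O(d^5) with deg P <= 3 kills the coefficients of d^4..d^4 in Q*f:
  d^4: a_4 + q1*a_3 = 0, i.e. 230957/8201250 + (-230677/9112500)*q1 = 0.
Solving this linear system: q1 = 2309570/2076093.
The numerator is Q*f truncated at degree 3: P0 = a_0 = 1/200; P1 = a_1 + q1*a_0 = 21300343/173007750; P2 = a_2 + q1*a_1 = 6633627161/93424185000; P3 = a_3 + q1*a_2 = -48245320201/525511040625.

The Pade approximant has numerator coefficients [1/200, 21300343/173007750, 6633627161/93424185000, -48245320201/525511040625]; denominator coefficients [1, 2309570/2076093].


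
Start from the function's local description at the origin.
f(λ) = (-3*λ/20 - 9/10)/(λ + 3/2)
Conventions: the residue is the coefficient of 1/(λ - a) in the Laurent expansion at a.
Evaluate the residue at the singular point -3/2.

At the order-1 pole -3/2 set g(λ) = (λ - (-3/2))*f(λ) = -3*λ/20 - 9/10.
Simple pole: residue = g(a) at a = -3/2, which is -27/40.

The residue is -27/40.


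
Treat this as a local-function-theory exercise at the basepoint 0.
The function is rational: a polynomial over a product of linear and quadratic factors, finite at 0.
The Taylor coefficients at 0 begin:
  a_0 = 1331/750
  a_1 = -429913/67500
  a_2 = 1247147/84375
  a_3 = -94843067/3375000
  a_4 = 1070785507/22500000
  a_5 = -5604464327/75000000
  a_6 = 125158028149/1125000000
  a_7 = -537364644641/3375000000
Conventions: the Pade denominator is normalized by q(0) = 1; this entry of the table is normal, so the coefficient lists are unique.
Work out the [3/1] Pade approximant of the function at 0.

Taylor coefficients needed (read off): a_0 = 1331/750, a_1 = -429913/67500, a_2 = 1247147/84375, a_3 = -94843067/3375000, a_4 = 1070785507/22500000.
Write the denominator as Q(λ) = 1 + q1*λ. Requiring Q*f - P = O(λ^5) with deg P <= 3 kills the coefficients of λ^4..λ^4 in Q*f:
  λ^4: a_4 + q1*a_3 = 0, i.e. 1070785507/22500000 + (-94843067/3375000)*q1 = 0.
Solving this linear system: q1 = 2413491/1425140.
The numerator is Q*f truncated at degree 3: P0 = a_0 = 1331/750; P1 = a_1 + q1*a_0 = -32357412593/9619695000; P2 = a_2 + q1*a_1 = 384296104181/96196950000; P3 = a_3 + q1*a_2 = -147655260973/48098475000.

The Pade approximant has numerator coefficients [1331/750, -32357412593/9619695000, 384296104181/96196950000, -147655260973/48098475000]; denominator coefficients [1, 2413491/1425140].


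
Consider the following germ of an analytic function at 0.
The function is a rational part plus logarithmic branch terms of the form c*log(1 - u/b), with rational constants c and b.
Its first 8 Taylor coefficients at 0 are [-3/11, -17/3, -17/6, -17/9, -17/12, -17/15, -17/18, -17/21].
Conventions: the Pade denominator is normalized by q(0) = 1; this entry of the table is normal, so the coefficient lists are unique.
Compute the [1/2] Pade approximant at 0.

Taylor coefficients needed (read off): a_0 = -3/11, a_1 = -17/3, a_2 = -17/6, a_3 = -17/9.
Write the denominator as Q(u) = 1 + q1*u + q2*u^2. Requiring Q*f - P = O(u^4) with deg P <= 1 kills the coefficients of u^2..u^3 in Q*f:
  u^2: a_2 + q1*a_1 + q2*a_0 = 0, i.e. -17/6 + (-17/3)*q1 + (-3/11)*q2 = 0.
  u^3: a_3 + q1*a_2 + q2*a_1 = 0, i.e. -17/9 + (-17/6)*q1 + (-17/3)*q2 = 0.
Solving this linear system: q1 = -181/365, q2 = -187/2190.
The numerator is Q*f truncated at degree 1: P0 = a_0 = -3/11; P1 = a_1 + q1*a_0 = -66626/12045.

The Pade approximant has numerator coefficients [-3/11, -66626/12045]; denominator coefficients [1, -181/365, -187/2190].


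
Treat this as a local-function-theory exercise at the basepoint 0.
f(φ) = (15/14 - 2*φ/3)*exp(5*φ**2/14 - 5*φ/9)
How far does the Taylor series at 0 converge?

The factor exp(5*φ**2/14 - 5*φ/9) is entire and contributes no finite singular point.
The polynomial part has no poles.
No finite singular points: the Taylor series at 0 converges everywhere.

The radius of convergence is infinite.


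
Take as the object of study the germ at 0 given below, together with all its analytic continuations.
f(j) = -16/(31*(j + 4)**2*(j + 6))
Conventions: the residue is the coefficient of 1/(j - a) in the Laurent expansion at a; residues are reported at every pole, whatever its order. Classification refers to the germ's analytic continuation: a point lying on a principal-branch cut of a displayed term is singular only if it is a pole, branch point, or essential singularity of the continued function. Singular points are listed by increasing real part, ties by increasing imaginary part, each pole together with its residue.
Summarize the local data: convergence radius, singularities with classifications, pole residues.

Radius of convergence at 0: 4.
At -6: a pole of order 1; residue -4/31.
At -4: a pole of order 2; residue 4/31.

Denominator factor (j + 4)^2: pole of order 2 at -4, modulus 4.
Denominator factor (j + 6): pole of order 1 at -6, modulus 6.
The radius of convergence is the smallest modulus among the singular points: 4.
At the order-1 pole -6 set g(j) = (j - (-6))*f(j) = -16/(31*(j + 4)**2).
Simple pole: residue = g(a) at a = -6, which is -4/31.
At the order-2 pole -4 set g(j) = (j - (-4))^2*f(j) = -16/(31*(j + 6)).
Order-2 pole: residue = g'(a); g'(-4) = 4/31, so the residue is 4/31.
List the singular points by increasing real part (a conjugate pair: the negative imaginary part first).


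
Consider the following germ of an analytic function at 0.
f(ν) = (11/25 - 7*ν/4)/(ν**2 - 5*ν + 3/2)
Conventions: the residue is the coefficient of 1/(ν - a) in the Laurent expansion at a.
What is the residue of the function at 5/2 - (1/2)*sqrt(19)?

The factor ν**2 - 5*ν + 3/2 splits as (ν - a)(ν - a') with a = 5/2 - (1/2)*sqrt(19), a' = 5/2 + (1/2)*sqrt(19). At the order-1 pole a set g(ν) = (ν - a)*f(ν) = [11/25 - 7*ν/4] / (ν - a').
Simple pole: residue = g(a) at a = 5/2 - (1/2)*sqrt(19), which is -7/8 + (787/3800)*sqrt(19).

The residue is -7/8 + (787/3800)*sqrt(19).


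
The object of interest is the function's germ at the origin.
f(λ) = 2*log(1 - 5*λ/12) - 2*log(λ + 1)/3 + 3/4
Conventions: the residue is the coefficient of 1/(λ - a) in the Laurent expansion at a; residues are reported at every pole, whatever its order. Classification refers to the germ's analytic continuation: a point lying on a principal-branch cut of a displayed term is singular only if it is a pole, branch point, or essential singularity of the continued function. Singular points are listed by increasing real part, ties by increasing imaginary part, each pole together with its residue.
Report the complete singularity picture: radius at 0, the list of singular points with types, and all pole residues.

Radius of convergence at 0: 1.
At -1: a logarithmic branch point.
At 12/5: a logarithmic branch point.

Branch term (2)*log(1 - λ/(12/5)): its argument vanishes at λ = 12/5, a logarithmic branch point, modulus 12/5.
Branch term (-2/3)*log(1 - λ/(-1)): its argument vanishes at λ = -1, a logarithmic branch point, modulus 1.
The radius of convergence is the smallest modulus among the singular points: 1.
List the singular points by increasing real part (a conjugate pair: the negative imaginary part first).


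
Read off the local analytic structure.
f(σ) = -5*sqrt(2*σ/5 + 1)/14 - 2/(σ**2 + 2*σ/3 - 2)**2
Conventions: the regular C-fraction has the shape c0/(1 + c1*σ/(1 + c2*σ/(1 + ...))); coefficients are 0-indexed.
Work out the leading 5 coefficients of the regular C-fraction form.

The regular C-fraction coefficients are [-6/7, -17/36, -3541/3060, 320743/300985, 2816021729/17036264445].

Taylor coefficients (expand at 0): a_0 = -6/7, a_1 = -17/42, a_2 = -277/420, a_3 = -10877/18900, a_4 = -167569/226800.
c0 = a_0 = -6/7. Peel one level at a time: if S = 1 + c*σ/S' with S'(0) = 1, then c is the σ-coefficient of S and S' = c*σ/(S - 1).
S_1 = c0/f = 1 + (-17/36)*σ + (-3541/6480)*σ^2 + ...; c1 = -17/36.
S_2 = c1*σ/(S_1 - 1) = 1 + (-3541/3060)*σ + (320743/260100)*σ^2 + ...; c2 = -3541/3060.
S_3 = c2*σ/(S_2 - 1) = 1 + (320743/300985)*σ + (-165648337/940401075)*σ^2 + ...; c3 = 320743/300985.
S_4 = c3*σ/(S_3 - 1) = 1 + (2816021729/17036264445)*σ + ...; c4 = 2816021729/17036264445.


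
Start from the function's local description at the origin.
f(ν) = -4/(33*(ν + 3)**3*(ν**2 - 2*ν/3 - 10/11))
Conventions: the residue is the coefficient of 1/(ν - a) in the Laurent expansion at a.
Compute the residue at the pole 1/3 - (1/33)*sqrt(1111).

The residue is 74822/36926037 + (308660/3729529737)*sqrt(1111).

The factor ν**2 - 2*ν/3 - 10/11 splits as (ν - a)(ν - a') with a = 1/3 - (1/33)*sqrt(1111), a' = 1/3 + (1/33)*sqrt(1111). At the order-1 pole a set g(ν) = (ν - a)*f(ν) = [-4/(33*(ν + 3)**3)] / (ν - a').
Simple pole: residue = g(a) at a = 1/3 - (1/33)*sqrt(1111), which is 74822/36926037 + (308660/3729529737)*sqrt(1111).


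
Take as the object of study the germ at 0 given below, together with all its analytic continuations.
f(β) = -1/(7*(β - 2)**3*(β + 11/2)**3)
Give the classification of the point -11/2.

The point is a pole of order 3.

The denominator factor β + 11/2 vanishes at -11/2 and appears to the power 3; the numerator there equals -1/7, nonzero, and no other factor vanishes.
Hence a pole whose order is the multiplicity, 3.


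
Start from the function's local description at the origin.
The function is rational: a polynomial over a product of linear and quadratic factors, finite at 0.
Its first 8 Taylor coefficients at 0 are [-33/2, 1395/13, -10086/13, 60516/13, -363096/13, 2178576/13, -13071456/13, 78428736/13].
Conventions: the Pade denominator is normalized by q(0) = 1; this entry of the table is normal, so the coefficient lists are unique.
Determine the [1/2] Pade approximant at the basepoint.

The Pade approximant has numerator coefficients [-33/2, 29830887/157027]; denominator coefficients [1, -60516/12079, -961532/12079].

Taylor coefficients needed (read off): a_0 = -33/2, a_1 = 1395/13, a_2 = -10086/13, a_3 = 60516/13.
Write the denominator as Q(ω) = 1 + q1*ω + q2*ω^2. Requiring Q*f - P = O(ω^4) with deg P <= 1 kills the coefficients of ω^2..ω^3 in Q*f:
  ω^2: a_2 + q1*a_1 + q2*a_0 = 0, i.e. -10086/13 + (1395/13)*q1 + (-33/2)*q2 = 0.
  ω^3: a_3 + q1*a_2 + q2*a_1 = 0, i.e. 60516/13 + (-10086/13)*q1 + (1395/13)*q2 = 0.
Solving this linear system: q1 = -60516/12079, q2 = -961532/12079.
The numerator is Q*f truncated at degree 1: P0 = a_0 = -33/2; P1 = a_1 + q1*a_0 = 29830887/157027.


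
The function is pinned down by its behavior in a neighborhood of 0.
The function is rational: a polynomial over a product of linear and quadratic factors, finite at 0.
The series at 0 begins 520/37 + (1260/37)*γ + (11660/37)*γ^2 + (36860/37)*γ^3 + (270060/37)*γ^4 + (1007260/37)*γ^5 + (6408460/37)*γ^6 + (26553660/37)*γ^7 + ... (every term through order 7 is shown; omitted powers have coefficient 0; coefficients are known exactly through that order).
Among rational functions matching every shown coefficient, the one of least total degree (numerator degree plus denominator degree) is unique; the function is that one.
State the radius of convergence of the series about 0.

The radius of convergence is 1/5.

No rational of total degree below 3 reproduces all 8 coefficients; solving the [1/2] Pade equations on them gives f(γ) = (-γ - 26/37)/((γ - 1/5)*(γ + 1/4)), whose expansion matches every shown term.
Denominator factor (γ + 1/4): pole of order 1 at -1/4, modulus 1/4.
Denominator factor (γ - 1/5): pole of order 1 at 1/5, modulus 1/5.
The radius of convergence is the smallest modulus among the singular points: 1/5.
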